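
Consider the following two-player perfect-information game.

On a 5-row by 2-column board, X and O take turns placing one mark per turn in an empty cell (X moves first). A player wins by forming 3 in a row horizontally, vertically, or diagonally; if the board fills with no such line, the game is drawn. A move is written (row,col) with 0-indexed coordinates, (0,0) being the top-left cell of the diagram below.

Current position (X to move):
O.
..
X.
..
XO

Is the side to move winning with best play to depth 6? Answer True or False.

[O./../X./../XO] X move#1: (0,1):+0/OX/../X./../XO, (1,0):+0/O./X./X./../XO, (1,1):+1/O./.X/X./../XO*, (2,1):+1/O./../XX/../XO, (3,0):+1/O./../X./X./XO, (3,1):+0/O./../X./.X/XO
[O./.X/X./../XO] O move#2: (0,1):-1/OO/.X/X./../XO*, (1,0):-1/O./OX/X./../XO, (2,1):-1/O./.X/XO/../XO, (3,0):-1/O./.X/X./O./XO, (3,1):-1/O./.X/X./.O/XO
[OO/.X/X./../XO] X move#3: (1,0):+0/OO/XX/X./../XO, (2,1):+1/OO/.X/XX/../XO*, (3,0):+1/OO/.X/X./X./XO, (3,1):+1/OO/.X/X./.X/XO
[OO/.X/XX/../XO] O move#4: (1,0):-1/OO/OX/XX/../XO*, (3,0):-1/OO/.X/XX/O./XO, (3,1):-1/OO/.X/XX/.O/XO
[OO/OX/XX/../XO] X move#5: (3,0):+1/OO/OX/XX/X./XO*, (3,1):+1/OO/OX/XX/.X/XO
[OO/OX/XX/X./XO] end (terminal -1, O#6); searched O./../X./../XO to 6

X winning at [O./../X./../XO]: True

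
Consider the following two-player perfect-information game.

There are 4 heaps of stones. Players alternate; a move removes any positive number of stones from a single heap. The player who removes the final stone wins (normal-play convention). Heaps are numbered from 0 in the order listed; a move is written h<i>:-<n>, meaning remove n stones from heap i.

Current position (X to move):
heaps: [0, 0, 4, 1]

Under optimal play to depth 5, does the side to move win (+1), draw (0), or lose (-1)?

value((0,0,4,1), X) = +1

p1 X@[(0,0,4,1)]: h2:-1[(0,0,3,1)]-1 h2:-2[(0,0,2,1)]-1 h2:-3[(0,0,1,1)]+1* h2:-4[(0,0,0,1)]-1 h3:-1[(0,0,4,0)]-1
p2 O@[(0,0,1,1)]: h2:-1[(0,0,0,1)]-1* h3:-1[(0,0,1,0)]-1
p3 X@[(0,0,0,1)]: h3:-1[(0,0,0,0)]+1*
p4 O@[(0,0,0,0)] terminal -1; root [(0,0,4,1)] d5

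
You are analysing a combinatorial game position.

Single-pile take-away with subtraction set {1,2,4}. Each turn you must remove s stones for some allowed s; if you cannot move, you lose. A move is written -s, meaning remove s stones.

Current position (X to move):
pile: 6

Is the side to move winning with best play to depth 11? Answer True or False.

p1 X@[6]: -1[5]-1* -2[4]-1 -4[2]-1
p2 O@[5]: -1[4]-1 -2[3]+1* -4[1]-1
p3 X@[3]: -1[2]-1* -2[1]-1
p4 O@[2]: -1[1]-1 -2[0]+1*
p5 X@[0] terminal -1; root [6] d11

X winning at [6]: False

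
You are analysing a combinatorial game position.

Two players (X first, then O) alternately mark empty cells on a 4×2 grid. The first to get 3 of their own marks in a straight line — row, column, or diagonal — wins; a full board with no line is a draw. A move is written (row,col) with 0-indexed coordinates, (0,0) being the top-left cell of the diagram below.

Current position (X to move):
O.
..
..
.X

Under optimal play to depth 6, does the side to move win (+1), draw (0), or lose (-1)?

value(O./../../.X, X) = 0

ply 1, X at O./../../.X | (0,1)=+0→OX/../../.X*; (1,0)=+0→O./X./../.X; (1,1)=+0→O./.X/../.X; (2,0)=+0→O./../X./.X; (2,1)=+0→O./../.X/.X; (3,0)=+0→O./../../XX
ply 2, O at OX/../../.X | (1,0)=+0→OX/O./../.X*; (1,1)=+0→OX/.O/../.X; (2,0)=+0→OX/../O./.X; (2,1)=+0→OX/../.O/.X; (3,0)=+0→OX/../../OX
ply 3, X at OX/O./../.X | (1,1)=-1→OX/OX/../.X; (2,0)=+0→OX/O./X./.X*; (2,1)=-1→OX/O./.X/.X; (3,0)=-1→OX/O./../XX
ply 4, O at OX/O./X./.X | (1,1)=+0→OX/OO/X./.X*; (2,1)=+0→OX/O./XO/.X; (3,0)=+0→OX/O./X./OX
ply 5, X at OX/OO/X./.X | (2,1)=+0→OX/OO/XX/.X*; (3,0)=+0→OX/OO/X./XX
ply 6, O at OX/OO/XX/.X | (3,0)=+0→OX/OO/XX/OX*
ply 7: OX/OO/XX/OX is terminal +0 (X); from O./../../.X depth 6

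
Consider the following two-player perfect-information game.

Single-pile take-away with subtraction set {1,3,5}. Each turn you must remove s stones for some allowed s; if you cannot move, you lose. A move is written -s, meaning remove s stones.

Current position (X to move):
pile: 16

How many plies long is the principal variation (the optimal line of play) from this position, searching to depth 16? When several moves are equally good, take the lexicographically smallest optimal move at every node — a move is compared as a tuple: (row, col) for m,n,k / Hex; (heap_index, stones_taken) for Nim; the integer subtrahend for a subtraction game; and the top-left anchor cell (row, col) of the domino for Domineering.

p1 X@[16]: -1[15]-1* -3[13]-1 -5[11]-1
p2 O@[15]: -1[14]+1* -3[12]+1 -5[10]+1
p3 X@[14]: -1[13]-1* -3[11]-1 -5[9]-1
p4 O@[13]: -1[12]+1* -3[10]+1 -5[8]+1
p5 X@[12]: -1[11]-1* -3[9]-1 -5[7]-1
p6 O@[11]: -1[10]+1* -3[8]+1 -5[6]+1
p7 X@[10]: -1[9]-1* -3[7]-1 -5[5]-1
p8 O@[9]: -1[8]+1* -3[6]+1 -5[4]+1
p9 X@[8]: -1[7]-1* -3[5]-1 -5[3]-1
p10 O@[7]: -1[6]+1* -3[4]+1 -5[2]+1
p11 X@[6]: -1[5]-1* -3[3]-1 -5[1]-1
p12 O@[5]: -1[4]+1* -3[2]+1 -5[0]+1
p13 X@[4]: -1[3]-1* -3[1]-1
p14 O@[3]: -1[2]+1* -3[0]+1
p15 X@[2]: -1[1]-1*
p16 O@[1]: -1[0]+1*
p17 X@[0] terminal -1; root [16] d16

PV length from [16]: 16 plies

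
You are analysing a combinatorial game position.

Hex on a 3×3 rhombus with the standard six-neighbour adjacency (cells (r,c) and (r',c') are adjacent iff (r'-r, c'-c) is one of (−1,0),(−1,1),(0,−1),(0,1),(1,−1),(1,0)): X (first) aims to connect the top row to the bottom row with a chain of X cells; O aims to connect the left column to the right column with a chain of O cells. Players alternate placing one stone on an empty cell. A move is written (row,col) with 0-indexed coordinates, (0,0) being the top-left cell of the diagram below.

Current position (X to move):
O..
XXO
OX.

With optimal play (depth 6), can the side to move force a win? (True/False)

ply 1, X at O../XXO/OX. | (0,1)=+1→OX./XXO/OX.*; (0,2)=+1→O.X/XXO/OX.; (2,2)=+1→O../XXO/OXX
ply 2: OX./XXO/OX. is terminal -1 (O); from O../XXO/OX. depth 6

X winning at [O../XXO/OX.]: True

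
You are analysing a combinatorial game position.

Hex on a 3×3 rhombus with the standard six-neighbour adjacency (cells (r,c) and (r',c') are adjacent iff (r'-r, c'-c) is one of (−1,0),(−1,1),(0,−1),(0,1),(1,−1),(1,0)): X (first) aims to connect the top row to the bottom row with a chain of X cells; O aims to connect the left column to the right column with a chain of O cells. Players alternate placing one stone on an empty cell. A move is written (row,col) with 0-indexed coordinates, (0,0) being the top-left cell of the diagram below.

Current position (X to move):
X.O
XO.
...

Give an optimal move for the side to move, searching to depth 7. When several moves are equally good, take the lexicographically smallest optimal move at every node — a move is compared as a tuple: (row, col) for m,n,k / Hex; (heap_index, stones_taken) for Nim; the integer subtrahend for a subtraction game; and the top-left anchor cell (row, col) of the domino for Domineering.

X's best at [X.O/XO./...]: (2,0)

p1 X@[X.O/XO./...]: (0,1)[XXO/XO./...]-1 (1,2)[X.O/XOX/...]-1 (2,0)[X.O/XO./X..]+1* (2,1)[X.O/XO./.X.]-1 (2,2)[X.O/XO./..X]-1
p2 O@[X.O/XO./X..] terminal -1; root [X.O/XO./...] d7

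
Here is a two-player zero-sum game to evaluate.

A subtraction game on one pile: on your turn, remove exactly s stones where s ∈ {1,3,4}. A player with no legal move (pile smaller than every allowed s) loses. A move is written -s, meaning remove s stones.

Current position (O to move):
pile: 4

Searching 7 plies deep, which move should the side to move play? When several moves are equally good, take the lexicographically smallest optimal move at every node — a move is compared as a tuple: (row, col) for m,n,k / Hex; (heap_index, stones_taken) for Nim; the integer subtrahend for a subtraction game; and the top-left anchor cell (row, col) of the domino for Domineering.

[4] O move#1: -1:-1/3, -3:-1/1, -4:+1/0*
[0] end (terminal -1, X#2); searched 4 to 7

O's best at [4]: -4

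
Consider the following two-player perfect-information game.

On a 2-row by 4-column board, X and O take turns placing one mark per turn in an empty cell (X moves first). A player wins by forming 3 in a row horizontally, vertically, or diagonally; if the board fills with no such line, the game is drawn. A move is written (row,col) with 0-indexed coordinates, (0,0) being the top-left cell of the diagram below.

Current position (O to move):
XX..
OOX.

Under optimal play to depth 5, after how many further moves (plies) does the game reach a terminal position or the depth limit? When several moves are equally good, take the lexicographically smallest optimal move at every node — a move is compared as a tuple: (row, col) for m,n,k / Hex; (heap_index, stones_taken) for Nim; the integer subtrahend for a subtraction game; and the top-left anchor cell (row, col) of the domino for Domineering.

PV length from [XX../OOX.]: 3 plies

p1 O@[XX../OOX.]: (0,2)[XXO./OOX.]+0* (0,3)[XX.O/OOX.]-1 (1,3)[XX../OOXO]-1
p2 X@[XXO./OOX.]: (0,3)[XXOX/OOX.]+0* (1,3)[XXO./OOXX]+0
p3 O@[XXOX/OOX.]: (1,3)[XXOX/OOXO]+0*
p4 X@[XXOX/OOXO] terminal +0; root [XX../OOX.] d5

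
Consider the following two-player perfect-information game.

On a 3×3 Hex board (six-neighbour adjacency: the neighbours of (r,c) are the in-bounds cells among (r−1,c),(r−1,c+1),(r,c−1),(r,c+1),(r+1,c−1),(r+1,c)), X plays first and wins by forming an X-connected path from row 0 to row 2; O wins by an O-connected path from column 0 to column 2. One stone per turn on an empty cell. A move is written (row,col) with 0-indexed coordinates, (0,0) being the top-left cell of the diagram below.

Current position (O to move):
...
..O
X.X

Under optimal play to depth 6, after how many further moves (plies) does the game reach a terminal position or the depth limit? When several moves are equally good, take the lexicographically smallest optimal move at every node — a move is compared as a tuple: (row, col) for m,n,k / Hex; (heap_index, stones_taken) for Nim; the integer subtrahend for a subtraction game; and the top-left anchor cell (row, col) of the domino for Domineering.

ply 1, O at .../..O/X.X | (0,0)=-1→O../..O/X.X; (0,1)=+1→.O./..O/X.X*; (0,2)=-1→..O/..O/X.X; (1,0)=-1→.../O.O/X.X; (1,1)=-1→.../.OO/X.X; (2,1)=-1→.../..O/XOX
ply 2, X at .O./..O/X.X | (0,0)=-1→XO./..O/X.X*; (0,2)=-1→.OX/..O/X.X; (1,0)=-1→.O./X.O/X.X; (1,1)=-1→.O./.XO/X.X; (2,1)=-1→.O./..O/XXX
ply 3, O at XO./..O/X.X | (0,2)=-1→XOO/..O/X.X; (1,0)=+1→XO./O.O/X.X*; (1,1)=-1→XO./.OO/X.X; (2,1)=-1→XO./..O/XOX
ply 4, X at XO./O.O/X.X | (0,2)=-1→XOX/O.O/X.X*; (1,1)=-1→XO./OXO/X.X; (2,1)=-1→XO./O.O/XXX
ply 5, O at XOX/O.O/X.X | (1,1)=+1→XOX/OOO/X.X*; (2,1)=-1→XOX/O.O/XOX
ply 6: XOX/OOO/X.X is terminal -1 (X); from .../..O/X.X depth 6

PV length from [.../..O/X.X]: 5 plies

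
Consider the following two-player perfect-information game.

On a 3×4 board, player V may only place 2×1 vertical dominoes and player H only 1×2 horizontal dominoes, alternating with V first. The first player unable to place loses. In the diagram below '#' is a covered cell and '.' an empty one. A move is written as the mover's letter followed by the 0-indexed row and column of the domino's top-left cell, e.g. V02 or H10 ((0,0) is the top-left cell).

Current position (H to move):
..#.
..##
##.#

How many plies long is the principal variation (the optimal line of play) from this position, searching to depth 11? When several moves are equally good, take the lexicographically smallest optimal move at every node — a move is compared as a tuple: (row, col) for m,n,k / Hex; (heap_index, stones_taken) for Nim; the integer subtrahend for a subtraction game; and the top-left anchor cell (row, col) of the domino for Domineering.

PV length from [..#./..##/##.#]: 1 ply

p1 H@[..#./..##/##.#]: H00[###./..##/##.#]+1* H10[..#./####/##.#]+1
p2 V@[###./..##/##.#] terminal -1; root [..#./..##/##.#] d11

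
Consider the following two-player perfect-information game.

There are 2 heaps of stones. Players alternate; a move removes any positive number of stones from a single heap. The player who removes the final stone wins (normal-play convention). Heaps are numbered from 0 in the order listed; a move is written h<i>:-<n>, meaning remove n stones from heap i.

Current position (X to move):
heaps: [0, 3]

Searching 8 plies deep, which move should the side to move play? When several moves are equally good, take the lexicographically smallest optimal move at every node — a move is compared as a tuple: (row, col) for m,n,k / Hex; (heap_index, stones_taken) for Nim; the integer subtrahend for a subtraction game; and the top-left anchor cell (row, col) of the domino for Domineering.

X's best at [(0,3)]: h1:-3

ply 1, X at (0,3) | h1:-1=-1→(0,2); h1:-2=-1→(0,1); h1:-3=+1→(0,0)*
ply 2: (0,0) is terminal -1 (O); from (0,3) depth 8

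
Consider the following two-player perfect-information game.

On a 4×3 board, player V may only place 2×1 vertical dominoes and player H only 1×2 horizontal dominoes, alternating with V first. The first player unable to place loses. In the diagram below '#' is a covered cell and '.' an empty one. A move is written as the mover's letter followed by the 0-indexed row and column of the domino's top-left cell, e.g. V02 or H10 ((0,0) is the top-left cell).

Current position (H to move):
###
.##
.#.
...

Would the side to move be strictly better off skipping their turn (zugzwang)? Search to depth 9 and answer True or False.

p1 H@[###/.##/.#./...]: H30[###/.##/.#./##.]-1* H31[###/.##/.#./.##]-1
p2 V@[###/.##/.#./##.]: V10[###/###/##./##.]+1* V22[###/.##/.##/###]+1
p3 H@[###/###/##./##.] terminal -1; root [###/.##/.#./...] d9
suppose H passes — search the same position with V to move:
pass> p1 V@[###/.##/.#./...]: V10[###/###/##./...]-1 V20[###/.##/##./#..]-1 V22[###/.##/.##/..#]+1*
pass> p2 H@[###/.##/.##/..#]: H30[###/.##/.##/###]-1*
pass> p3 V@[###/.##/.##/###]: V10[###/###/###/###]+1*
pass> p4 H@[###/###/###/###] terminal -1; root [###/.##/.#./...] d9
for H: play -1, pass -1

zugzwang(###/.##/.#./..., H) = False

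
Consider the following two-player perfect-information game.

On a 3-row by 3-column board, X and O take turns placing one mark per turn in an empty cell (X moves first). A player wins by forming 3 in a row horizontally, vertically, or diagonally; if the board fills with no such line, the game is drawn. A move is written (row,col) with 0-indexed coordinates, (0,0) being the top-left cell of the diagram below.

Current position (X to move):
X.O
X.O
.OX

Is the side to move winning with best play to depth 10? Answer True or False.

ply 1, X at X.O/X.O/.OX | (0,1)=+1→XXO/X.O/.OX*; (1,1)=+1→X.O/XXO/.OX; (2,0)=+1→X.O/X.O/XOX
ply 2, O at XXO/X.O/.OX | (1,1)=-1→XXO/XOO/.OX*; (2,0)=-1→XXO/X.O/OOX
ply 3, X at XXO/XOO/.OX | (2,0)=+1→XXO/XOO/XOX*
ply 4: XXO/XOO/XOX is terminal -1 (O); from X.O/X.O/.OX depth 10

X winning at [X.O/X.O/.OX]: True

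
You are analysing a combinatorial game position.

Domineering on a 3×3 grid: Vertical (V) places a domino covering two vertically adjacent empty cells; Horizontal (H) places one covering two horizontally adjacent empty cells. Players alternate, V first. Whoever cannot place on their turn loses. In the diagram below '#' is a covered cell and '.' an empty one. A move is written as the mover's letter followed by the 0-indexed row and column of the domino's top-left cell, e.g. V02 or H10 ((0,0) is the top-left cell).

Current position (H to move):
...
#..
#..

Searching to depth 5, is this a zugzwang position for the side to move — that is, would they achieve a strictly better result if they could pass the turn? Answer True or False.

[.../#../#..] H move#1: H00:-1/##./#../#.., H01:-1/.##/#../#.., H11:+1/.../###/#..*, H21:-1/.../#../###
[.../###/#..] end (terminal -1, V#2); searched .../#../#.. to 5
pass branch (V moves first from the same position):
  | [.../#../#..] V move#1: V01:+1/.#./##./#..*, V02:+1/..#/#.#/#.., V11:+1/.../##./##., V12:+1/.../#.#/#.#
  | [.#./##./#..] H move#2: H21:-1/.#./##./###*
  | [.#./##./###] V move#3: V02:+1/.##/###/###*
  | [.##/###/###] end (terminal -1, H#4); searched .../#../#.. to 5
H moving scores +1; H passing scores -1

zugzwang(.../#../#.., H) = False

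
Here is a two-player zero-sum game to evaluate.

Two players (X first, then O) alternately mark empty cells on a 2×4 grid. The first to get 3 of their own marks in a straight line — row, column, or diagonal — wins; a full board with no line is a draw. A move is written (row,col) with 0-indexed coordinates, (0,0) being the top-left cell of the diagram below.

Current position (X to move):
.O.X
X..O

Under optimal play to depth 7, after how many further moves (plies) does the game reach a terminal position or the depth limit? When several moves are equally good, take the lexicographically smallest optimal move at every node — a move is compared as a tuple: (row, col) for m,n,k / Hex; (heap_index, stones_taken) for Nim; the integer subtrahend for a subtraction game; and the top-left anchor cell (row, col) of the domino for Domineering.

p1 X@[.O.X/X..O]: (0,0)[XO.X/X..O]+0* (0,2)[.OXX/X..O]+0 (1,1)[.O.X/XX.O]+0 (1,2)[.O.X/X.XO]+0
p2 O@[XO.X/X..O]: (0,2)[XOOX/X..O]+0* (1,1)[XO.X/XO.O]+0 (1,2)[XO.X/X.OO]+0
p3 X@[XOOX/X..O]: (1,1)[XOOX/XX.O]+0* (1,2)[XOOX/X.XO]+0
p4 O@[XOOX/XX.O]: (1,2)[XOOX/XXOO]+0*
p5 X@[XOOX/XXOO] terminal +0; root [.O.X/X..O] d7

PV length from [.O.X/X..O]: 4 plies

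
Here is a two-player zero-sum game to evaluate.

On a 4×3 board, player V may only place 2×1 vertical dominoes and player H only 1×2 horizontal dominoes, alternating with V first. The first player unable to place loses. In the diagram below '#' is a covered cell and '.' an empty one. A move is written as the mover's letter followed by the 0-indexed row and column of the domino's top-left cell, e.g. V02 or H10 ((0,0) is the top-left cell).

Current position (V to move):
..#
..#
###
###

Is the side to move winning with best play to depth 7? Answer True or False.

V winning at [..#/..#/###/###]: True

ply 1, V at ..#/..#/###/### | V00=+1→#.#/#.#/###/###*; V01=+1→.##/.##/###/###
ply 2: #.#/#.#/###/### is terminal -1 (H); from ..#/..#/###/### depth 7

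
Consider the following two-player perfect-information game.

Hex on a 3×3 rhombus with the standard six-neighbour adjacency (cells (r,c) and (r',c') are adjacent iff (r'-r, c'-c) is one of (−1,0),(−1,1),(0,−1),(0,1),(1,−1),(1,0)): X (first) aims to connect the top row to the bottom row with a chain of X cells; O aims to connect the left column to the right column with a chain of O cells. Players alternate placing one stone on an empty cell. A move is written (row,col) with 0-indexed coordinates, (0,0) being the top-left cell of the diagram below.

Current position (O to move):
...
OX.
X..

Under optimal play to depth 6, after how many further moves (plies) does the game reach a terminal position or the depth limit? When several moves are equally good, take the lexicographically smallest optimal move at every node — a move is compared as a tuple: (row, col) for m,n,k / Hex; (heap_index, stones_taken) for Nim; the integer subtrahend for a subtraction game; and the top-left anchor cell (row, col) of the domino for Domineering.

ply 1, O at .../OX./X.. | (0,0)=-1→O../OX./X..*; (0,1)=-1→.O./OX./X..; (0,2)=-1→..O/OX./X..; (1,2)=-1→.../OXO/X..; (2,1)=-1→.../OX./XO.; (2,2)=-1→.../OX./X.O
ply 2, X at O../OX./X.. | (0,1)=+1→OX./OX./X..*; (0,2)=+1→O.X/OX./X..; (1,2)=+1→O../OXX/X..; (2,1)=+1→O../OX./XX.; (2,2)=+1→O../OX./X.X
ply 3: OX./OX./X.. is terminal -1 (O); from .../OX./X.. depth 6

PV length from [.../OX./X..]: 2 plies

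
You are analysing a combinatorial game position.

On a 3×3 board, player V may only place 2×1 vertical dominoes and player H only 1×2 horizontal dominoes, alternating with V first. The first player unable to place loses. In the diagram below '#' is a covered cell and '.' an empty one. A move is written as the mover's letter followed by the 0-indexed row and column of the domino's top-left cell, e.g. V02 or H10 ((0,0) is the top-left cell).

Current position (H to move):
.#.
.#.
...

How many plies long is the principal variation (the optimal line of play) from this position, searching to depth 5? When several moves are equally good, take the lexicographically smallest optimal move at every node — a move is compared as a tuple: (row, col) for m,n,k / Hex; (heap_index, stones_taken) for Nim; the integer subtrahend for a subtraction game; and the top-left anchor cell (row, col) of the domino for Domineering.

PV length from [.#./.#./...]: 2 plies

[.#./.#./...] H move#1: H20:-1/.#./.#./##.*, H21:-1/.#./.#./.##
[.#./.#./##.] V move#2: V00:+1/##./##./##.*, V02:+1/.##/.##/##., V12:+1/.#./.##/###
[##./##./##.] end (terminal -1, H#3); searched .#./.#./... to 5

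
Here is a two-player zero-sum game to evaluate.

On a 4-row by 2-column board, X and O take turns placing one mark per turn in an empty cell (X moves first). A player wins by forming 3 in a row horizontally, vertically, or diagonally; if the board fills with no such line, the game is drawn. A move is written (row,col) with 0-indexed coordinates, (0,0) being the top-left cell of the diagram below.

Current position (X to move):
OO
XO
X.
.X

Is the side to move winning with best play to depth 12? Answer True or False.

[OO/XO/X./.X] X move#1: (2,1):+0/OO/XO/XX/.X, (3,0):+1/OO/XO/X./XX*
[OO/XO/X./XX] end (terminal -1, O#2); searched OO/XO/X./.X to 12

X winning at [OO/XO/X./.X]: True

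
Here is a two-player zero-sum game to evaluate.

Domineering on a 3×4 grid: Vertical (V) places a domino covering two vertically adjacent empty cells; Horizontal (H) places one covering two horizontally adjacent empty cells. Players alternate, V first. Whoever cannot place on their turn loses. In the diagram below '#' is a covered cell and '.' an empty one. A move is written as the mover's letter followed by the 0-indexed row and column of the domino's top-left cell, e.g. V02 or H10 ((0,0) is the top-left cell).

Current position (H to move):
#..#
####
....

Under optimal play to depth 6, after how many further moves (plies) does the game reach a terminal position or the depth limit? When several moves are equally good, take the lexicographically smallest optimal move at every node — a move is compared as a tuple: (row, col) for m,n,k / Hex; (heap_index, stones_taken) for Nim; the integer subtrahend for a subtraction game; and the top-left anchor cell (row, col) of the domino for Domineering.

PV length from [#..#/####/....]: 1 ply

[#..#/####/....] H move#1: H01:+1/####/####/....*, H20:+1/#..#/####/##.., H21:+1/#..#/####/.##., H22:+1/#..#/####/..##
[####/####/....] end (terminal -1, V#2); searched #..#/####/.... to 6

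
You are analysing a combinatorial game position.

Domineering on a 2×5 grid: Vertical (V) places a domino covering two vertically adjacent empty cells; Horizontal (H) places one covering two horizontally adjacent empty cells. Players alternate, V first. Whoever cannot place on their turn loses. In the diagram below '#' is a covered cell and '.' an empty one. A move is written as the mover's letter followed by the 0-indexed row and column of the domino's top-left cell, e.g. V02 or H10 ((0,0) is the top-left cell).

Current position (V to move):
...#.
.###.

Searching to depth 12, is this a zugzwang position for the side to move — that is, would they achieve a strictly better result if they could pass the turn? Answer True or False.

zugzwang(...#./.###., V) = False

p1 V@[...#./.###.]: V00[#..#./####.]+1* V04[...##/.####]-1
p2 H@[#..#./####.]: H01[####./####.]-1*
p3 V@[####./####.]: V04[#####/#####]+1*
p4 H@[#####/#####] terminal -1; root [...#./.###.] d12
if V skipped the turn, H would face:
~ p1 H@[...#./.###.]: H00[##.#./.###.]-1* H01[.###./.###.]-1
~ p2 V@[##.#./.###.]: V04[##.##/.####]+1*
~ p3 H@[##.##/.####] terminal -1; root [...#./.###.] d12
compare (V): move=+1 vs pass=+1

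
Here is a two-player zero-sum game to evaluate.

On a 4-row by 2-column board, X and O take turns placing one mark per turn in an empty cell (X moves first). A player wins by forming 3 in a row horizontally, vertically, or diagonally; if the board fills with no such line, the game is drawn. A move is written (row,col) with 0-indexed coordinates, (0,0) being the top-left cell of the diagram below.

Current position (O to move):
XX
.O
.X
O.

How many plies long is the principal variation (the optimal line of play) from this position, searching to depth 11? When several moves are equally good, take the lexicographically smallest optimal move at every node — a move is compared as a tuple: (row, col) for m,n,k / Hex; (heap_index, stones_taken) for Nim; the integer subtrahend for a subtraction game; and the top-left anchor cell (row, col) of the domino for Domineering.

[XX/.O/.X/O.] O move#1: (1,0):+0/XX/OO/.X/O.*, (2,0):+0/XX/.O/OX/O., (3,1):+0/XX/.O/.X/OO
[XX/OO/.X/O.] X move#2: (2,0):+0/XX/OO/XX/O.*, (3,1):-1/XX/OO/.X/OX
[XX/OO/XX/O.] O move#3: (3,1):+0/XX/OO/XX/OO*
[XX/OO/XX/OO] end (terminal +0, X#4); searched XX/.O/.X/O. to 11

PV length from [XX/.O/.X/O.]: 3 plies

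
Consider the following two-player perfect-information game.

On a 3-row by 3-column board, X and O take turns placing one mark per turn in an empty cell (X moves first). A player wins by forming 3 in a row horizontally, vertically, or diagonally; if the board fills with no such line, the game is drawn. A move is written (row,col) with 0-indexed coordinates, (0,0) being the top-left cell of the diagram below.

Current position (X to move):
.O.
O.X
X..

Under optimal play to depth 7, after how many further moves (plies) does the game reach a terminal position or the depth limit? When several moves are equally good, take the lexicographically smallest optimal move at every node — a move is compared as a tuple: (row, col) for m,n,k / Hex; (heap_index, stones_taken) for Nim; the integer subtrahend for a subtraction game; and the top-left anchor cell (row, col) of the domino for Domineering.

PV length from [.O./O.X/X..]: 3 plies

p1 X@[.O./O.X/X..]: (0,0)[XO./O.X/X..]+0 (0,2)[.OX/O.X/X..]+1* (1,1)[.O./OXX/X..]+0 (2,1)[.O./O.X/XX.]+0 (2,2)[.O./O.X/X.X]+1
p2 O@[.OX/O.X/X..]: (0,0)[OOX/O.X/X..]-1* (1,1)[.OX/OOX/X..]-1 (2,1)[.OX/O.X/XO.]-1 (2,2)[.OX/O.X/X.O]-1
p3 X@[OOX/O.X/X..]: (1,1)[OOX/OXX/X..]+1* (2,1)[OOX/O.X/XX.]+1 (2,2)[OOX/O.X/X.X]+1
p4 O@[OOX/OXX/X..] terminal -1; root [.O./O.X/X..] d7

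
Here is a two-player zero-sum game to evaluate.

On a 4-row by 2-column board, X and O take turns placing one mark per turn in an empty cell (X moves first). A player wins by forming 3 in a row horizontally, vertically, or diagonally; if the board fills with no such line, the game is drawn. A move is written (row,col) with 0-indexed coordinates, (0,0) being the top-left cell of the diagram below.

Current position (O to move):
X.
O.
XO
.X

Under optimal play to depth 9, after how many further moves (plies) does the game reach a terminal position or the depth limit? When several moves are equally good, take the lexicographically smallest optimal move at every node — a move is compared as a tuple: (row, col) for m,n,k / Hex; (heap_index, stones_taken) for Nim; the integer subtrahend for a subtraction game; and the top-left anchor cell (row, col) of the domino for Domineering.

PV length from [X./O./XO/.X]: 3 plies

p1 O@[X./O./XO/.X]: (0,1)[XO/O./XO/.X]+0* (1,1)[X./OO/XO/.X]+0 (3,0)[X./O./XO/OX]+0
p2 X@[XO/O./XO/.X]: (1,1)[XO/OX/XO/.X]+0* (3,0)[XO/O./XO/XX]-1
p3 O@[XO/OX/XO/.X]: (3,0)[XO/OX/XO/OX]+0*
p4 X@[XO/OX/XO/OX] terminal +0; root [X./O./XO/.X] d9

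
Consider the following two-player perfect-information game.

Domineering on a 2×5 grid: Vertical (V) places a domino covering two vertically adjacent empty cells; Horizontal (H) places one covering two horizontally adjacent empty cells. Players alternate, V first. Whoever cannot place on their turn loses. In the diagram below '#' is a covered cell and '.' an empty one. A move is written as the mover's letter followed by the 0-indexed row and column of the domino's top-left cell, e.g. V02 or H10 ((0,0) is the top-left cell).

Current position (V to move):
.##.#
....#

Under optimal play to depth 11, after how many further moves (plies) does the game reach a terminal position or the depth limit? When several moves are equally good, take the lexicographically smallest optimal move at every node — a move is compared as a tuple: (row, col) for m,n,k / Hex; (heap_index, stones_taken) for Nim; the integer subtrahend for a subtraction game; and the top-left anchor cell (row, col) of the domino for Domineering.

[.##.#/....#] V move#1: V00:-1/###.#/#...#*, V03:-1/.####/...##
[###.#/#...#] H move#2: H11:-1/###.#/###.#, H12:+1/###.#/#.###*
[###.#/#.###] end (terminal -1, V#3); searched .##.#/....# to 11

PV length from [.##.#/....#]: 2 plies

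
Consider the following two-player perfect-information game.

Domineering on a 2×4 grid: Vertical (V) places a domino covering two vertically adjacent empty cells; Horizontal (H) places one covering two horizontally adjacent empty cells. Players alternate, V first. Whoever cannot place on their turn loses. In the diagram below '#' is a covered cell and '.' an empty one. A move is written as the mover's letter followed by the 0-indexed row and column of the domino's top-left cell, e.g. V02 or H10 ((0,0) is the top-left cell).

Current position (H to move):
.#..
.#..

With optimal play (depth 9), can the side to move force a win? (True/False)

H winning at [.#../.#..]: True

ply 1, H at .#../.#.. | H02=+1→.###/.#..*; H12=+1→.#../.###
ply 2, V at .###/.#.. | V00=-1→####/##..*
ply 3, H at ####/##.. | H12=+1→####/####*
ply 4: ####/#### is terminal -1 (V); from .#../.#.. depth 9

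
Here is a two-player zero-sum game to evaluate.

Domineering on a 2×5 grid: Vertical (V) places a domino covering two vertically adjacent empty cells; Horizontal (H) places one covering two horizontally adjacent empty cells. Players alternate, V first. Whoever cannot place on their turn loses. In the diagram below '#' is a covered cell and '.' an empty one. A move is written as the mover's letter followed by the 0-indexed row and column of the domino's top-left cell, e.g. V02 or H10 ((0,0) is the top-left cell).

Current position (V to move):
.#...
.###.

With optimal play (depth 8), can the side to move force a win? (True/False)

ply 1, V at .#.../.###. | V00=-1→##.../####.; V04=+1→.#..#/.####*
ply 2, H at .#..#/.#### | H02=-1→.####/.####*
ply 3, V at .####/.#### | V00=+1→#####/#####*
ply 4: #####/##### is terminal -1 (H); from .#.../.###. depth 8

V winning at [.#.../.###.]: True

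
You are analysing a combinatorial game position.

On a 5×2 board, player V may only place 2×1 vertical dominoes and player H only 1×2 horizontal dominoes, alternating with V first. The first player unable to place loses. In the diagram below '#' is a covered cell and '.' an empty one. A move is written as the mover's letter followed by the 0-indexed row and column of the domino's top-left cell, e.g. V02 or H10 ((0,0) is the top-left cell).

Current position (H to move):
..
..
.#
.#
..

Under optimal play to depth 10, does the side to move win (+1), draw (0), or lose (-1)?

value(../../.#/.#/.., H) = +1

[../../.#/.#/..] H move#1: H00:+1/##/../.#/.#/..*, H10:+1/../##/.#/.#/.., H40:-1/../../.#/.#/##
[##/../.#/.#/..] V move#2: V10:-1/##/#./##/.#/..*, V20:-1/##/../##/##/.., V30:-1/##/../.#/##/#.
[##/#./##/.#/..] H move#3: H40:+1/##/#./##/.#/##*
[##/#./##/.#/##] end (terminal -1, V#4); searched ../../.#/.#/.. to 10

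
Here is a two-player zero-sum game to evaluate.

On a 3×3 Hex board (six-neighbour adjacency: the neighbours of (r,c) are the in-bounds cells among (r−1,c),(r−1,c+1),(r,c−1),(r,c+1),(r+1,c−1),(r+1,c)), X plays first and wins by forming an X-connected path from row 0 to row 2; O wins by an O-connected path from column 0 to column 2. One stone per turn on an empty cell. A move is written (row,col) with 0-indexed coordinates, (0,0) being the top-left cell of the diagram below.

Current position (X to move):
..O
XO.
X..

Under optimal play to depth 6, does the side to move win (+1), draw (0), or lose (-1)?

[..O/XO./X..] X move#1: (0,0):+1/X.O/XO./X..*, (0,1):+1/.XO/XO./X.., (1,2):+1/..O/XOX/X.., (2,1):+1/..O/XO./XX., (2,2):+1/..O/XO./X.X
[X.O/XO./X..] end (terminal -1, O#2); searched ..O/XO./X.. to 6

value(..O/XO./X.., X) = +1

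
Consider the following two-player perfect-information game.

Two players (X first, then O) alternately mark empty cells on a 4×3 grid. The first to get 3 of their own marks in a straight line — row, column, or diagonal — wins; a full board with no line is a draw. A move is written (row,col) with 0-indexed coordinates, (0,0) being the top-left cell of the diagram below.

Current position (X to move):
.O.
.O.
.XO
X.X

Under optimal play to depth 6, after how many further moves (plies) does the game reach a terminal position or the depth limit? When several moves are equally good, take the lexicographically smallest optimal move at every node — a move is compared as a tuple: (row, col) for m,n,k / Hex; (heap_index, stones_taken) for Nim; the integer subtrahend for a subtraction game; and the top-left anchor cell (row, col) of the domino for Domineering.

PV length from [.O./.O./.XO/X.X]: 3 plies

[.O./.O./.XO/X.X] X move#1: (0,0):+1/XO./.O./.XO/X.X*, (0,2):-1/.OX/.O./.XO/X.X, (1,0):+1/.O./XO./.XO/X.X, (1,2):+1/.O./.OX/.XO/X.X, (2,0):-1/.O./.O./XXO/X.X, (3,1):+1/.O./.O./.XO/XXX
[XO./.O./.XO/X.X] O move#2: (0,2):-1/XOO/.O./.XO/X.X*, (1,0):-1/XO./OO./.XO/X.X, (1,2):-1/XO./.OO/.XO/X.X, (2,0):-1/XO./.O./OXO/X.X, (3,1):-1/XO./.O./.XO/XOX
[XOO/.O./.XO/X.X] X move#3: (1,0):+1/XOO/XO./.XO/X.X*, (1,2):+1/XOO/.OX/.XO/X.X, (2,0):-1/XOO/.O./XXO/X.X, (3,1):+1/XOO/.O./.XO/XXX
[XOO/XO./.XO/X.X] end (terminal -1, O#4); searched .O./.O./.XO/X.X to 6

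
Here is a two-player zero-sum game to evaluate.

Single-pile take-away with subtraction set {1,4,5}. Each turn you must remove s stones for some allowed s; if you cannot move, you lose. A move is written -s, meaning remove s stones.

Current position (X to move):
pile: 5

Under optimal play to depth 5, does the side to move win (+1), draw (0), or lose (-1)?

value(5, X) = +1

[5] X move#1: -1:-1/4, -4:-1/1, -5:+1/0*
[0] end (terminal -1, O#2); searched 5 to 5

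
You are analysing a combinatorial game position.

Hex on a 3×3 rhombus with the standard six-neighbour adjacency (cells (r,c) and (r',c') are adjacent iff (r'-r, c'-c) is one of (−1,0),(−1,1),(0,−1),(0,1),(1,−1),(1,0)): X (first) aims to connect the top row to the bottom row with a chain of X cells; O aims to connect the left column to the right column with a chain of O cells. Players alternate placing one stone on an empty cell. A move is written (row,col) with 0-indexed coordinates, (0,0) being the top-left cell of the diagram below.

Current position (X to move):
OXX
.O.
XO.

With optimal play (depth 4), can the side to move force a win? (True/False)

X winning at [OXX/.O./XO.]: True

p1 X@[OXX/.O./XO.]: (1,0)[OXX/XO./XO.]+1* (1,2)[OXX/.OX/XO.]+1 (2,2)[OXX/.O./XOX]+1
p2 O@[OXX/XO./XO.] terminal -1; root [OXX/.O./XO.] d4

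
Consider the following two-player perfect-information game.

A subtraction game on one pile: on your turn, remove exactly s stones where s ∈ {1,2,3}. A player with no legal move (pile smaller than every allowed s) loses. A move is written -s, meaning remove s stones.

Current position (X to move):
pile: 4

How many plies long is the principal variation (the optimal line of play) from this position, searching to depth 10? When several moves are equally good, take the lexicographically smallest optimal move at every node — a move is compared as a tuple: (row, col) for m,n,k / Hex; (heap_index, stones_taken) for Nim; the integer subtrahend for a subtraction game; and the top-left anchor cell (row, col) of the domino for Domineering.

[4] X move#1: -1:-1/3*, -2:-1/2, -3:-1/1
[3] O move#2: -1:-1/2, -2:-1/1, -3:+1/0*
[0] end (terminal -1, X#3); searched 4 to 10

PV length from [4]: 2 plies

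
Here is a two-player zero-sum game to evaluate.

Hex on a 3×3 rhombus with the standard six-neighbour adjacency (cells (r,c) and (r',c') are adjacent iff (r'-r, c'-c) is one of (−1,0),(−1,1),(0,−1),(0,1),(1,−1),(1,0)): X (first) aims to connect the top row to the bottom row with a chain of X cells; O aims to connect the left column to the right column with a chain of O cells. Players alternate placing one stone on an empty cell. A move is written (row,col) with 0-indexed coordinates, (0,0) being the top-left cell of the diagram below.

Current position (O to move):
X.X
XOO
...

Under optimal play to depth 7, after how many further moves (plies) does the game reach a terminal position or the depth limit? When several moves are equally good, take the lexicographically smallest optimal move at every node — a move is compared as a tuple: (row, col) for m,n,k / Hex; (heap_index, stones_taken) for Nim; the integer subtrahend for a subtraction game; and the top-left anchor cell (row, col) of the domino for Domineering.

ply 1, O at X.X/XOO/... | (0,1)=-1→XOX/XOO/...; (2,0)=+1→X.X/XOO/O..*; (2,1)=-1→X.X/XOO/.O.; (2,2)=-1→X.X/XOO/..O
ply 2: X.X/XOO/O.. is terminal -1 (X); from X.X/XOO/... depth 7

PV length from [X.X/XOO/...]: 1 ply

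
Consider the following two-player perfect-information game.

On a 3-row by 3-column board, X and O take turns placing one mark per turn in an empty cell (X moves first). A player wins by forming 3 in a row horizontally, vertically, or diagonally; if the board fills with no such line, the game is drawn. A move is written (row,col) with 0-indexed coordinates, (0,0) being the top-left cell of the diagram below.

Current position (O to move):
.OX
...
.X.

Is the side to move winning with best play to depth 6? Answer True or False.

ply 1, O at .OX/.../.X. | (0,0)=-1→OOX/.../.X.; (1,0)=-1→.OX/O../.X.; (1,1)=-1→.OX/.O./.X.; (1,2)=-1→.OX/..O/.X.; (2,0)=+0→.OX/.../OX.*; (2,2)=+0→.OX/.../.XO
ply 2, X at .OX/.../OX. | (0,0)=+0→XOX/.../OX.*; (1,0)=+0→.OX/X../OX.; (1,1)=+0→.OX/.X./OX.; (1,2)=+0→.OX/..X/OX.; (2,2)=+0→.OX/.../OXX
ply 3, O at XOX/.../OX. | (1,0)=-1→XOX/O../OX.; (1,1)=+0→XOX/.O./OX.*; (1,2)=+0→XOX/..O/OX.; (2,2)=+0→XOX/.../OXO
ply 4, X at XOX/.O./OX. | (1,0)=+0→XOX/XO./OX.*; (1,2)=+0→XOX/.OX/OX.; (2,2)=+0→XOX/.O./OXX
ply 5, O at XOX/XO./OX. | (1,2)=+0→XOX/XOO/OX.*; (2,2)=+0→XOX/XO./OXO
ply 6, X at XOX/XOO/OX. | (2,2)=+0→XOX/XOO/OXX*
ply 7: XOX/XOO/OXX is terminal +0 (O); from .OX/.../.X. depth 6

O winning at [.OX/.../.X.]: False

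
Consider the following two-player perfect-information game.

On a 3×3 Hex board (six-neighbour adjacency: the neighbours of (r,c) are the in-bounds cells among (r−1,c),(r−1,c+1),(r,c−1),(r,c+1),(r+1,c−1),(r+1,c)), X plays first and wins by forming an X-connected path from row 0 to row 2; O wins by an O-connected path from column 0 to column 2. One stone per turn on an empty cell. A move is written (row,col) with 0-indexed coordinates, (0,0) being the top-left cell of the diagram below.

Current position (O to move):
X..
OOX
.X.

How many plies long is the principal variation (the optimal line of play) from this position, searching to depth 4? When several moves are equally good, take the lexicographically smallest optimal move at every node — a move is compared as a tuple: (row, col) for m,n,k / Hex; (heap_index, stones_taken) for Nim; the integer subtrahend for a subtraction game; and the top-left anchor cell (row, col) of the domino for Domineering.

PV length from [X../OOX/.X.]: 1 ply

p1 O@[X../OOX/.X.]: (0,1)[XO./OOX/.X.]-1 (0,2)[X.O/OOX/.X.]+1* (2,0)[X../OOX/OX.]-1 (2,2)[X../OOX/.XO]-1
p2 X@[X.O/OOX/.X.] terminal -1; root [X../OOX/.X.] d4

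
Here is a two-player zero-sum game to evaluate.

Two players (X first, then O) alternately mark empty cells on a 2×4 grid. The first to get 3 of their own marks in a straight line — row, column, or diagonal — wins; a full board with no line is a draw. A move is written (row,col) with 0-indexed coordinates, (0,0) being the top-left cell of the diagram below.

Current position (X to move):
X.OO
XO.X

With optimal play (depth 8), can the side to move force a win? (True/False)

p1 X@[X.OO/XO.X]: (0,1)[XXOO/XO.X]+0* (1,2)[X.OO/XOXX]-1
p2 O@[XXOO/XO.X]: (1,2)[XXOO/XOOX]+0*
p3 X@[XXOO/XOOX] terminal +0; root [X.OO/XO.X] d8

X winning at [X.OO/XO.X]: False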